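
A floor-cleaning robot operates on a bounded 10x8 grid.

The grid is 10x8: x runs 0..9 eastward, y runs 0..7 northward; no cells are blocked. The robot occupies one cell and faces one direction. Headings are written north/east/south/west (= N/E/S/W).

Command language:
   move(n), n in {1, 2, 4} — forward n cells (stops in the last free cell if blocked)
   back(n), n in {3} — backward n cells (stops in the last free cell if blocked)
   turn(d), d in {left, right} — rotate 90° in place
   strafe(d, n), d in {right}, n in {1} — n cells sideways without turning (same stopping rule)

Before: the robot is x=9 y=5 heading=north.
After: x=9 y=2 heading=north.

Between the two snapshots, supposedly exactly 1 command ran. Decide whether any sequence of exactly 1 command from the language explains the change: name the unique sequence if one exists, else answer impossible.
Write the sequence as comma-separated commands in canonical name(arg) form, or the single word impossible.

back(3)

key: still facing N — the one step turns nothing
from: x=9 y=5 heading=north
1. back(3) → x=9 y=2 heading=north
uniquely the one of 7 1-step routes that fits.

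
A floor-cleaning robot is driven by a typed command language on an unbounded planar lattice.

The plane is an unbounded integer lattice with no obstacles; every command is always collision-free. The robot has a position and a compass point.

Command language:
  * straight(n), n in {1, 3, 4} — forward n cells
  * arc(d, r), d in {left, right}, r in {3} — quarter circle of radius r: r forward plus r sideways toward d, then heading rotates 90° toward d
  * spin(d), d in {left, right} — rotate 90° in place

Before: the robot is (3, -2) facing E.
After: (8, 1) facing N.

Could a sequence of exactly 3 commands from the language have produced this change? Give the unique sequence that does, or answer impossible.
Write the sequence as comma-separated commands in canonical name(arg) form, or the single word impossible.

key: running arc(left, 3) before straight(1) would end elsewhere — order is forced
from: (3, -2) facing E
step 1 (straight(1)): (4, -2) facing E
step 2 (straight(1)): (5, -2) facing E
step 3 (arc(left, 3)): (8, 1) facing N
no other 3-command option fits: unique.

straight(1), straight(1), arc(left, 3)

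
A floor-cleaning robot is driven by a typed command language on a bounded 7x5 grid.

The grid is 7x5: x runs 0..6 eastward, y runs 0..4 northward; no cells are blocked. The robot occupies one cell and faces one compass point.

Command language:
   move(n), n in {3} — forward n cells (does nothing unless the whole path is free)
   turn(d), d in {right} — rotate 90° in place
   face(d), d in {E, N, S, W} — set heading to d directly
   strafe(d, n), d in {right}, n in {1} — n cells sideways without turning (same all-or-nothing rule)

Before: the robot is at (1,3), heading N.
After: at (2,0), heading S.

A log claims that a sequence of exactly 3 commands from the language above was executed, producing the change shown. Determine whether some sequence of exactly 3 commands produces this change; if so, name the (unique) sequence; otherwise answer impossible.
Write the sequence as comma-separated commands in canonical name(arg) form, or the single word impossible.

strafe(right, 1), face(S), move(3)

key: order matters: swapping strafe(right, 1) and move(3) lands elsewhere
from: at (1,3), heading N
t=1 strafe(right, 1) ⇒ at (2,3), heading N
t=2 face(S) ⇒ at (2,3), heading S
t=3 move(3) ⇒ at (2,0), heading S
no other 3-command option fits: unique.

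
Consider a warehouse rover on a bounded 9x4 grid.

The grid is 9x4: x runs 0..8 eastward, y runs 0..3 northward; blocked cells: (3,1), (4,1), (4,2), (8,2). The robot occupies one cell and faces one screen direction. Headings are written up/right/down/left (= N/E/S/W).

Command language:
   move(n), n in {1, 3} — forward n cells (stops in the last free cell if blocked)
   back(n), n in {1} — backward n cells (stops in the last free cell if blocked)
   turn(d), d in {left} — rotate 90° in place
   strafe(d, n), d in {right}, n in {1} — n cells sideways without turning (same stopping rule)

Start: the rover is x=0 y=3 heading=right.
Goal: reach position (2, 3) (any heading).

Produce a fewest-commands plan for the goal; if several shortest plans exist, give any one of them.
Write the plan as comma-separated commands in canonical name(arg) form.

t0: x=0 y=3 heading=right
[1] after move(3): x=3 y=3 heading=right
[2] after back(1): x=2 y=3 heading=right
no 1-step plan works, so 2 is optimal.

move(3), back(1)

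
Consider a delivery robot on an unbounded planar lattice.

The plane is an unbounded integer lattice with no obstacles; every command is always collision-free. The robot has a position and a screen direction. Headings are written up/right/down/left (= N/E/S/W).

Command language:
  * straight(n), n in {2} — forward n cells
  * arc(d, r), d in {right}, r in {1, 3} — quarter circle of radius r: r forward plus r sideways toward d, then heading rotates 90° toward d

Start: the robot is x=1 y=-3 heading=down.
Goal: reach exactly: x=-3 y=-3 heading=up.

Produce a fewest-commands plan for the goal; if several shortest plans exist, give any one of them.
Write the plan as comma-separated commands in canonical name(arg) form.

start: x=1 y=-3 heading=down
step 1 (straight(2)): x=1 y=-5 heading=down
step 2 (arc(right, 1)): x=0 y=-6 heading=left
step 3 (arc(right, 3)): x=-3 y=-3 heading=up
nothing shorter than 3 reaches the goal.

straight(2), arc(right, 1), arc(right, 3)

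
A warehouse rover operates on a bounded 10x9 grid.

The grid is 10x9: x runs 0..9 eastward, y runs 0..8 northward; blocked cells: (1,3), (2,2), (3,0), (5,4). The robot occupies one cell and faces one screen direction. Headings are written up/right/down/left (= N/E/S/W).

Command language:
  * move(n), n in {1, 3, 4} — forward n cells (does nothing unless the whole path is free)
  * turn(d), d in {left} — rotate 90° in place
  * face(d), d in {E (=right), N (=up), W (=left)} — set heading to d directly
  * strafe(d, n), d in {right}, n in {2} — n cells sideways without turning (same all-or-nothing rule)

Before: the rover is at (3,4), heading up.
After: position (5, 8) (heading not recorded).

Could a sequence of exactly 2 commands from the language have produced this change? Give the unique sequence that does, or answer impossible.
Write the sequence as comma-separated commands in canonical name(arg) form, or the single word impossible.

key: running strafe(right, 2) before move(4) would end elsewhere — order is forced
start: at (3,4), heading up
[1] after move(4): at (3,8), heading up
[2] after strafe(right, 2): at (5,8), heading up
uniquely the one of 64 2-step routes that fits.

move(4), strafe(right, 2)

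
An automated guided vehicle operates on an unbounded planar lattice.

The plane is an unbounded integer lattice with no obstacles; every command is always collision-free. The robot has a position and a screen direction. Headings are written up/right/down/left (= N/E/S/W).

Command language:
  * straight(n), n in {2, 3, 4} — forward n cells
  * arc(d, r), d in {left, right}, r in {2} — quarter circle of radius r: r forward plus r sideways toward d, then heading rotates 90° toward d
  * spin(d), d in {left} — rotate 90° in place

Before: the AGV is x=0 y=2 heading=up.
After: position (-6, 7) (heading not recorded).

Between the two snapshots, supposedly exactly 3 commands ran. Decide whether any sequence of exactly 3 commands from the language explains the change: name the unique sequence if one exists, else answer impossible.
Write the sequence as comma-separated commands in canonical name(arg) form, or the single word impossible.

key: order matters: swapping straight(3) and straight(4) lands elsewhere
initial: x=0 y=2 heading=up
1. straight(3) → x=0 y=5 heading=up
2. arc(left, 2) → x=-2 y=7 heading=left
3. straight(4) → x=-6 y=7 heading=left
all 216 alternatives checked — unique.

straight(3), arc(left, 2), straight(4)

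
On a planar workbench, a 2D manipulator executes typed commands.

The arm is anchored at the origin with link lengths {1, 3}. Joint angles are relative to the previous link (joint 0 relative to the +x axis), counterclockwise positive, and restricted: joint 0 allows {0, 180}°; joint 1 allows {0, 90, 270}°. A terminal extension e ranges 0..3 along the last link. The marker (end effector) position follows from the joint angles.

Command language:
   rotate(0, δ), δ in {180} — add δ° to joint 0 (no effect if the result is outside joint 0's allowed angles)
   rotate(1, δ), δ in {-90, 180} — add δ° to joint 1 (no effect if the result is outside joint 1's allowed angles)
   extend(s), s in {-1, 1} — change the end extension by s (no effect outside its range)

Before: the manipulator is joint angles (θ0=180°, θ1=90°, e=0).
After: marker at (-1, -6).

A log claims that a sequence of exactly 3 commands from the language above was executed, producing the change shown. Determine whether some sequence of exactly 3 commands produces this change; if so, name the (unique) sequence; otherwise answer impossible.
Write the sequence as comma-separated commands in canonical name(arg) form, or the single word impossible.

t0: joint angles (θ0=180°, θ1=90°, e=0)
1. extend(1) → joint angles (θ0=180°, θ1=90°, e=1)
2. extend(1) → joint angles (θ0=180°, θ1=90°, e=2)
3. extend(1) → joint angles (θ0=180°, θ1=90°, e=3)
no rival 3-sequence matches.

extend(1), extend(1), extend(1)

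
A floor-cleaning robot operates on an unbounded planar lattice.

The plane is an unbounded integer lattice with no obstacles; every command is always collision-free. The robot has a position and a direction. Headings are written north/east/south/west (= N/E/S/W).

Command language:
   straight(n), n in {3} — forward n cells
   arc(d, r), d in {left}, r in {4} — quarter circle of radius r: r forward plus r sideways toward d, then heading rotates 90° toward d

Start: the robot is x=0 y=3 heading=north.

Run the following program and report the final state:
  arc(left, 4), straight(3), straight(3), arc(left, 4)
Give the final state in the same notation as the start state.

x=-14 y=3 heading=south

initial: x=0 y=3 heading=north
t=1 arc(left, 4) ⇒ x=-4 y=7 heading=west
t=2 straight(3) ⇒ x=-7 y=7 heading=west
t=3 straight(3) ⇒ x=-10 y=7 heading=west
t=4 arc(left, 4) ⇒ x=-14 y=3 heading=south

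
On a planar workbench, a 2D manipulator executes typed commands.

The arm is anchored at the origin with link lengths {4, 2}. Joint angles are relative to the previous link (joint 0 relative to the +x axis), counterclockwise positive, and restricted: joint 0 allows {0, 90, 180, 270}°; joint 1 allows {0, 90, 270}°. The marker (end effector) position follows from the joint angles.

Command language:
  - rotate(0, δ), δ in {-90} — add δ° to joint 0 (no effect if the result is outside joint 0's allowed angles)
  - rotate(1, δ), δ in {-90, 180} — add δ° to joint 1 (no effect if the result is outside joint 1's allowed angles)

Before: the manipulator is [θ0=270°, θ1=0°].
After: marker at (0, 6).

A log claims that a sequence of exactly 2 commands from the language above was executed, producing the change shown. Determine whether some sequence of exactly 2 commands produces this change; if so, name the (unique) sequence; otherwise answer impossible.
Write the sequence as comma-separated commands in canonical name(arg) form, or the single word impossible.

rotate(0, -90), rotate(0, -90)

begin: [θ0=270°, θ1=0°]
t=1 rotate(0, -90) ⇒ [θ0=180°, θ1=0°]
t=2 rotate(0, -90) ⇒ [θ0=90°, θ1=0°]
no rival 2-sequence matches.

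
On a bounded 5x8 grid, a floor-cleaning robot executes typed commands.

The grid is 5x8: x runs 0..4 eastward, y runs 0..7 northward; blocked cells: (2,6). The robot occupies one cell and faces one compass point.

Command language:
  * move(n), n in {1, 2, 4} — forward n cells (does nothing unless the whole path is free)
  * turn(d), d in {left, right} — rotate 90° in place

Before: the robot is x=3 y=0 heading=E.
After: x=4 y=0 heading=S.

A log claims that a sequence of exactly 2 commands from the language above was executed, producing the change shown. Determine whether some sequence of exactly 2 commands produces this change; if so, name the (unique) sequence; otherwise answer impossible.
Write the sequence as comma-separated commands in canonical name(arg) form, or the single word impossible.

key: running turn(right) before move(1) would end elsewhere — order is forced
begin: x=3 y=0 heading=E
t=1 move(1) ⇒ x=4 y=0 heading=E
t=2 turn(right) ⇒ x=4 y=0 heading=S
uniquely the one of 25 2-step routes that fits.

move(1), turn(right)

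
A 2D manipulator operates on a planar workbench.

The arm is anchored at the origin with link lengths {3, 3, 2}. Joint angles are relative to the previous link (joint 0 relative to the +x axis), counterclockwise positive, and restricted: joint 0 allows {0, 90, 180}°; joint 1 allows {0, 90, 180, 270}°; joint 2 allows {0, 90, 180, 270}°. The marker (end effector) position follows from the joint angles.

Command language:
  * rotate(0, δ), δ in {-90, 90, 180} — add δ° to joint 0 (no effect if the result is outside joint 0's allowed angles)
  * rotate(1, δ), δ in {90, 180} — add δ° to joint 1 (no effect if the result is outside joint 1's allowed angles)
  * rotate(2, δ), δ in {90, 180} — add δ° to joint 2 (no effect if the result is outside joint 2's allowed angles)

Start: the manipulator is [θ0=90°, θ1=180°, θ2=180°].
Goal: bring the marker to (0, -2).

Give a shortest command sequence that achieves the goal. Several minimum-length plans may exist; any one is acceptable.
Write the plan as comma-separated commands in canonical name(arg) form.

t0: [θ0=90°, θ1=180°, θ2=180°]
step 1 (rotate(2, 180)): [θ0=90°, θ1=180°, θ2=0°]
no 0-step plan works, so 1 is optimal.

rotate(2, 180)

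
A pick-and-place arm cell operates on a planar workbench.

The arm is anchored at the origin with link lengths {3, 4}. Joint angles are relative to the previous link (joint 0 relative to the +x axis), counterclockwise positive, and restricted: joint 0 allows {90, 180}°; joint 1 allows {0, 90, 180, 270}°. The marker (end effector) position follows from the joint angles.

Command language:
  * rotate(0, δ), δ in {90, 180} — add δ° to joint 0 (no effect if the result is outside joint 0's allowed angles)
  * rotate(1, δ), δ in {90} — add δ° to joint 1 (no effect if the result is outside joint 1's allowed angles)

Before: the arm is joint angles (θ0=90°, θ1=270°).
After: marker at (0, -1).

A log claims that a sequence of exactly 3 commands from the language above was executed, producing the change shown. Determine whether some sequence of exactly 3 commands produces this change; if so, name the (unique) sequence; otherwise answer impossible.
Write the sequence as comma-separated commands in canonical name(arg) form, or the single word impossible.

begin: joint angles (θ0=90°, θ1=270°)
t=1 rotate(1, 90) ⇒ joint angles (θ0=90°, θ1=0°)
t=2 rotate(1, 90) ⇒ joint angles (θ0=90°, θ1=90°)
t=3 rotate(1, 90) ⇒ joint angles (θ0=90°, θ1=180°)
no other 3-command option fits: unique.

rotate(1, 90), rotate(1, 90), rotate(1, 90)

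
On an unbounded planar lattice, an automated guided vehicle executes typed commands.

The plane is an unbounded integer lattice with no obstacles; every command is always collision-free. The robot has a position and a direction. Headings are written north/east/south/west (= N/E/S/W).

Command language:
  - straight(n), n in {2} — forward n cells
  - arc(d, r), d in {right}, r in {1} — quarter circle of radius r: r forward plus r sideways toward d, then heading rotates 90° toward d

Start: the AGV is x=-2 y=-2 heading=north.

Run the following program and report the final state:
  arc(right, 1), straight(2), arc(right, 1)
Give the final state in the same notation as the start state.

x=2 y=-2 heading=south

initial: x=-2 y=-2 heading=north
t=1 arc(right, 1) ⇒ x=-1 y=-1 heading=east
t=2 straight(2) ⇒ x=1 y=-1 heading=east
t=3 arc(right, 1) ⇒ x=2 y=-2 heading=south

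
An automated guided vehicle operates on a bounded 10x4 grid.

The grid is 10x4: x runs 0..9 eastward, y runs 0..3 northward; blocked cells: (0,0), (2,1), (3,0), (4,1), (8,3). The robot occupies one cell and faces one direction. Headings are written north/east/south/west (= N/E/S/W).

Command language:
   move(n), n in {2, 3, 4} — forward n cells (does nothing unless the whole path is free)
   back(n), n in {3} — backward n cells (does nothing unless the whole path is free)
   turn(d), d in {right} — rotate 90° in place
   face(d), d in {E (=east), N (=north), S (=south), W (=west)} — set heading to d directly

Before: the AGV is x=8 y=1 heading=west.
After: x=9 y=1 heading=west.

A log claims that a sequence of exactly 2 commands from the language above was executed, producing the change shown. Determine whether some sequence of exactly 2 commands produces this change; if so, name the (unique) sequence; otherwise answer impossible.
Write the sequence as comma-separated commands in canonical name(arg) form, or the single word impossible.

key: order matters: swapping move(2) and back(3) lands elsewhere
t0: x=8 y=1 heading=west
step 1 (move(2)): x=6 y=1 heading=west
step 2 (back(3)): x=9 y=1 heading=west
all 81 alternatives checked — unique.

move(2), back(3)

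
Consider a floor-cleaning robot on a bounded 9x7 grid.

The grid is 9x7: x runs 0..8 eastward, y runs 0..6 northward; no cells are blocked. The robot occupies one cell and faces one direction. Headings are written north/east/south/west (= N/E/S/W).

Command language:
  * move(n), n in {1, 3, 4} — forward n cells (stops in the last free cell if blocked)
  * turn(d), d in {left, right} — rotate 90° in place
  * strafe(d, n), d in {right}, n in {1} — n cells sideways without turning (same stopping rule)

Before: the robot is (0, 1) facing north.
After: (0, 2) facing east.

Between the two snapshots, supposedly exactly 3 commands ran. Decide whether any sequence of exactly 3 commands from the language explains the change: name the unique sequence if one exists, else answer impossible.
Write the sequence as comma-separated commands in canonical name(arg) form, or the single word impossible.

checked all 3-command options: none fits.

impossible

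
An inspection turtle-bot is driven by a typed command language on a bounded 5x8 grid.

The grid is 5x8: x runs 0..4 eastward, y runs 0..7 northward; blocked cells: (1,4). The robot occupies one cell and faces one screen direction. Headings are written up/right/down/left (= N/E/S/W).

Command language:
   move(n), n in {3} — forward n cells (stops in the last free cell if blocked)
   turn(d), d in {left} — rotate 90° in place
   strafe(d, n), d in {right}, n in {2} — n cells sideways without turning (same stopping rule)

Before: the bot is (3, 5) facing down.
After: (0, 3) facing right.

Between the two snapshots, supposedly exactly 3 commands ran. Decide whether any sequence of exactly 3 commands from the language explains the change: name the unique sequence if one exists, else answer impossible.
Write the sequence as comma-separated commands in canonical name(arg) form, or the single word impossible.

all 27 sequences checked — none match.

impossible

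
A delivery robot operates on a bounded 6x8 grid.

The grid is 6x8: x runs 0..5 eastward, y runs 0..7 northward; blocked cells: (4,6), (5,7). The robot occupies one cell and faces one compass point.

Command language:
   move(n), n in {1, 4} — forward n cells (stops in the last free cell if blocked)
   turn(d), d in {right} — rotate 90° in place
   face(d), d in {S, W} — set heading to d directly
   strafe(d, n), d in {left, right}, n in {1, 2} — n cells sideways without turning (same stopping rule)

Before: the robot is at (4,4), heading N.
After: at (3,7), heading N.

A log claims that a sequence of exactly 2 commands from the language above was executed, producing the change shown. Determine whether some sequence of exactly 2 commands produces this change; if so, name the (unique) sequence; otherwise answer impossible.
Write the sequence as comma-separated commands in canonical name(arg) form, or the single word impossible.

key: heading stays N — no command in the sequence turns
initial: at (4,4), heading N
1. strafe(left, 1) → at (3,4), heading N
2. move(4) → at (3,7), heading N
no other 2-command option fits: unique.

strafe(left, 1), move(4)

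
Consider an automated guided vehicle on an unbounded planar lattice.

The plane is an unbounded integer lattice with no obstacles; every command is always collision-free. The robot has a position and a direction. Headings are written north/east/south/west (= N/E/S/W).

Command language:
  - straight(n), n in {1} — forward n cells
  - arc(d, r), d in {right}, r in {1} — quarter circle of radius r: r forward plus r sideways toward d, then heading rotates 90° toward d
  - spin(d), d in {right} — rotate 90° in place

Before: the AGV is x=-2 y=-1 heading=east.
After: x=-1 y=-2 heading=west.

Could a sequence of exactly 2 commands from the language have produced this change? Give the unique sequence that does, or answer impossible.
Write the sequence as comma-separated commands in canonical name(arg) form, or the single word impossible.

arc(right, 1), spin(right)

key: running spin(right) before arc(right, 1) would end elsewhere — order is forced
t0: x=-2 y=-1 heading=east
step 1 (arc(right, 1)): x=-1 y=-2 heading=south
step 2 (spin(right)): x=-1 y=-2 heading=west
no other 2-command option fits: unique.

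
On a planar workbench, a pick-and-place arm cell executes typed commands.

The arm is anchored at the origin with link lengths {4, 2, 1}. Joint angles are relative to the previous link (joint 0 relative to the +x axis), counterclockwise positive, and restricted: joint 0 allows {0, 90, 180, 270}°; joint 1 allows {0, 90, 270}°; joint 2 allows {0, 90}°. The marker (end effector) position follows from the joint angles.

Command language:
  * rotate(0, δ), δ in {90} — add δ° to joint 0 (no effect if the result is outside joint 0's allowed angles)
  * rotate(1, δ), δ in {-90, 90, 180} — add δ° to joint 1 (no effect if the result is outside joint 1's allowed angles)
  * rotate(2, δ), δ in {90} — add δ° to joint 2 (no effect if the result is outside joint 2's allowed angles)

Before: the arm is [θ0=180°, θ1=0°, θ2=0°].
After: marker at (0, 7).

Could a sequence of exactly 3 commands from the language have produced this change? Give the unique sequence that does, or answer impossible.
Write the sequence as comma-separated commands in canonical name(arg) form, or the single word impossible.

rotate(0, 90), rotate(0, 90), rotate(0, 90)

t0: [θ0=180°, θ1=0°, θ2=0°]
step 1 (rotate(0, 90)): [θ0=270°, θ1=0°, θ2=0°]
step 2 (rotate(0, 90)): [θ0=0°, θ1=0°, θ2=0°]
step 3 (rotate(0, 90)): [θ0=90°, θ1=0°, θ2=0°]
no rival 3-sequence matches.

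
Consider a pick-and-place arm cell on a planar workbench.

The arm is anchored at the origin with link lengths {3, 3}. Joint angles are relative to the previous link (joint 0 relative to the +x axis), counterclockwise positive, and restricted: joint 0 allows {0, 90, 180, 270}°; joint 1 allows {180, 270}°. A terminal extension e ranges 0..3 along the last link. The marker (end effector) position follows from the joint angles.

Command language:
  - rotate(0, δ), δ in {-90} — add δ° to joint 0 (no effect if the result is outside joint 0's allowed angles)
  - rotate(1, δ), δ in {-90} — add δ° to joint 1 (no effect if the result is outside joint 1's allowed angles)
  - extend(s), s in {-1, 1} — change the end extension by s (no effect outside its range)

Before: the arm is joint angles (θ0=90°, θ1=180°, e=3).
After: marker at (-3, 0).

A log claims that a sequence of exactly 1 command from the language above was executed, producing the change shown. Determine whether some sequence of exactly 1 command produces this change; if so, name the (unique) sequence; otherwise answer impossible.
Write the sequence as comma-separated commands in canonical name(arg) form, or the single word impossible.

start: joint angles (θ0=90°, θ1=180°, e=3)
t=1 rotate(0, -90) ⇒ joint angles (θ0=0°, θ1=180°, e=3)
no other 1-command option fits: unique.

rotate(0, -90)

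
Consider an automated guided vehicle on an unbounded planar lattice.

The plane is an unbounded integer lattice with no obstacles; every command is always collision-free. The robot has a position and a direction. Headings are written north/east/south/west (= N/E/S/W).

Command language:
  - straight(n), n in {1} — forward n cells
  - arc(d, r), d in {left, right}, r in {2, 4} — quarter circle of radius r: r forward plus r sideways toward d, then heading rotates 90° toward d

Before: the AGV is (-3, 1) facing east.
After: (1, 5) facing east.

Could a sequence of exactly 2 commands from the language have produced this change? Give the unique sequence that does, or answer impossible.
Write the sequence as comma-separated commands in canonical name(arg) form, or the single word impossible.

arc(left, 2), arc(right, 2)

key: order matters: swapping arc(left, 2) and arc(right, 2) lands elsewhere
from: (-3, 1) facing east
[1] after arc(left, 2): (-1, 3) facing north
[2] after arc(right, 2): (1, 5) facing east
no other 2-command option fits: unique.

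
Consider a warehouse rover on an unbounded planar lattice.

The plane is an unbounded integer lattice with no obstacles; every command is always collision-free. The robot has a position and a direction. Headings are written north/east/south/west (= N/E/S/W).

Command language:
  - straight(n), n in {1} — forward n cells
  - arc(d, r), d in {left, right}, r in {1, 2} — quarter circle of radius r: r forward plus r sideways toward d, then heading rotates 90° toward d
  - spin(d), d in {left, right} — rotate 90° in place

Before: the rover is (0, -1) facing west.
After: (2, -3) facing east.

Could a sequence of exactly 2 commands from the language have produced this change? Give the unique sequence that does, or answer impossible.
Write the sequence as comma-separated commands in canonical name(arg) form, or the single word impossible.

spin(left), arc(left, 2)

key: cell and facing (now E) both changed — the 2 commands mix motion and turning
t0: (0, -1) facing west
t=1 spin(left) ⇒ (0, -1) facing south
t=2 arc(left, 2) ⇒ (2, -3) facing east
no rival 2-sequence matches.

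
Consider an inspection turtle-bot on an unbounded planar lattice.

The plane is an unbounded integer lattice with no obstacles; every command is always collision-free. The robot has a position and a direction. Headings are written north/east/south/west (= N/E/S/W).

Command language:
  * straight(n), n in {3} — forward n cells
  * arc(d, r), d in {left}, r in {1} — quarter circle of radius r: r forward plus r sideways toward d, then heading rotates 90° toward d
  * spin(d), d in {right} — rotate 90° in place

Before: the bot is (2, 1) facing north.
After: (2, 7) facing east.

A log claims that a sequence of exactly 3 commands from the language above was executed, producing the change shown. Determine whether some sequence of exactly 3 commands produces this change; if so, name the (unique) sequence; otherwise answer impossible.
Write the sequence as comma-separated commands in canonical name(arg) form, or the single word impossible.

key: running spin(right) before straight(3) would end elsewhere — order is forced
t0: (2, 1) facing north
1. straight(3) → (2, 4) facing north
2. straight(3) → (2, 7) facing north
3. spin(right) → (2, 7) facing east
no rival 3-sequence matches.

straight(3), straight(3), spin(right)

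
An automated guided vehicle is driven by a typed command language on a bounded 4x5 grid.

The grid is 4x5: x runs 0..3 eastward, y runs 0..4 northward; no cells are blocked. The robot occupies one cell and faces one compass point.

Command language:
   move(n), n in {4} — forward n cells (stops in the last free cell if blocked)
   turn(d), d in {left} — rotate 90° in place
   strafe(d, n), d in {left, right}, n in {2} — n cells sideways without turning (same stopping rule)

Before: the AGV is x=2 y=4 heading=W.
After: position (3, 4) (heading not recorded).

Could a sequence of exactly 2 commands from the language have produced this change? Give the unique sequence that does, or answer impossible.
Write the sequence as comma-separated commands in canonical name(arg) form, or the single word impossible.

key: order matters: swapping turn(left) and strafe(left, 2) lands elsewhere
from: x=2 y=4 heading=W
[1] after turn(left): x=2 y=4 heading=S
[2] after strafe(left, 2): x=3 y=4 heading=S
no other 2-command option fits: unique.

turn(left), strafe(left, 2)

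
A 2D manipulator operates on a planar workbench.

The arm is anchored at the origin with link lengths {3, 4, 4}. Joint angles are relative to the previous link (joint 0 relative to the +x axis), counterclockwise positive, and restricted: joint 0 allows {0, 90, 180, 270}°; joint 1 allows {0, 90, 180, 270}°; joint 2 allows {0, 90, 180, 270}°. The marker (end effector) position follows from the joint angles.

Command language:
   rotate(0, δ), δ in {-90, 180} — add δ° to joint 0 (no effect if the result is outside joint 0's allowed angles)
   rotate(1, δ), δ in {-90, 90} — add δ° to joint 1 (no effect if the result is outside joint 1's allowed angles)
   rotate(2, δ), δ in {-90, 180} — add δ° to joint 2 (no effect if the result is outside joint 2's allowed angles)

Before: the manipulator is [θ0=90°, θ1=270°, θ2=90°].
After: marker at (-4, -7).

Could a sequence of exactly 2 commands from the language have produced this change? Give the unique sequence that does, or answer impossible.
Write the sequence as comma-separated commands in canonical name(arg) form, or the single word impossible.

rotate(0, -90), rotate(0, -90)

start: [θ0=90°, θ1=270°, θ2=90°]
1. rotate(0, -90) → [θ0=0°, θ1=270°, θ2=90°]
2. rotate(0, -90) → [θ0=270°, θ1=270°, θ2=90°]
no other 2-command option fits: unique.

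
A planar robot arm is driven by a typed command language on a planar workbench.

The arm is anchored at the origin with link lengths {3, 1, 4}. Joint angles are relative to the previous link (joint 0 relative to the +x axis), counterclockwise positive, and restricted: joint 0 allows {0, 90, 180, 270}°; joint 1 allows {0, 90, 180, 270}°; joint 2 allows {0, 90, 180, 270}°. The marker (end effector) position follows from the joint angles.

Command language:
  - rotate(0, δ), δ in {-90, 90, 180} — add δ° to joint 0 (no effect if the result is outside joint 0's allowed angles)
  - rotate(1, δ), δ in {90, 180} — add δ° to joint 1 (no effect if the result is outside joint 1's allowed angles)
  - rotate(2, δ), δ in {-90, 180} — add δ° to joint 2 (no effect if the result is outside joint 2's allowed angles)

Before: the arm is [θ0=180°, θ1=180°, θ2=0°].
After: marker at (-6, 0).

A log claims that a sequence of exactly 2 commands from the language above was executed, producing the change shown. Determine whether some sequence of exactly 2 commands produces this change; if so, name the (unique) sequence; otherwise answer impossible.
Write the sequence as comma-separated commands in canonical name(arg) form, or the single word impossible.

start: [θ0=180°, θ1=180°, θ2=0°]
1. rotate(2, -90) → [θ0=180°, θ1=180°, θ2=270°]
2. rotate(2, -90) → [θ0=180°, θ1=180°, θ2=180°]
all 49 alternatives checked — unique.

rotate(2, -90), rotate(2, -90)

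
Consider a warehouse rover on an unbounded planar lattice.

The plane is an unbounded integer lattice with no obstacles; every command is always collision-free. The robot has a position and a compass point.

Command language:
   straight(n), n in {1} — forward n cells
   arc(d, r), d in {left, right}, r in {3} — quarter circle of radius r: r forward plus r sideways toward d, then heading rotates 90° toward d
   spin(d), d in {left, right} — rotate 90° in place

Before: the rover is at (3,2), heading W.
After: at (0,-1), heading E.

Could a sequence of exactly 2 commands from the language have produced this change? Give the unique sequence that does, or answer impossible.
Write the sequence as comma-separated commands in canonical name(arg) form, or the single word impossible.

key: cell and facing (now E) both changed — the 2 commands mix motion and turning
from: at (3,2), heading W
step 1 (arc(left, 3)): at (0,-1), heading S
step 2 (spin(left)): at (0,-1), heading E
no rival 2-sequence matches.

arc(left, 3), spin(left)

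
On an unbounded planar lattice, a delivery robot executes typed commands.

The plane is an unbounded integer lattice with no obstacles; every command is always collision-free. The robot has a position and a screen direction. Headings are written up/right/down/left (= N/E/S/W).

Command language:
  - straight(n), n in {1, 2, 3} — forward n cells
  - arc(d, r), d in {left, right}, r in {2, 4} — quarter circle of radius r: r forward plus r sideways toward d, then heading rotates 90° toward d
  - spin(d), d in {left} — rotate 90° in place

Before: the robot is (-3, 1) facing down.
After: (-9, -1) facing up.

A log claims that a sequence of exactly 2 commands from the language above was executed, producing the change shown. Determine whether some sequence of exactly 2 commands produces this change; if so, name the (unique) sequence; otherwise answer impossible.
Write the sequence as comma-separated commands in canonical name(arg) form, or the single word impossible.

arc(right, 4), arc(right, 2)

key: position moved to (-9,-1) AND the heading swung to N — translation plus rotation needed
initial: (-3, 1) facing down
1. arc(right, 4) → (-7, -3) facing left
2. arc(right, 2) → (-9, -1) facing up
no other 2-command option fits: unique.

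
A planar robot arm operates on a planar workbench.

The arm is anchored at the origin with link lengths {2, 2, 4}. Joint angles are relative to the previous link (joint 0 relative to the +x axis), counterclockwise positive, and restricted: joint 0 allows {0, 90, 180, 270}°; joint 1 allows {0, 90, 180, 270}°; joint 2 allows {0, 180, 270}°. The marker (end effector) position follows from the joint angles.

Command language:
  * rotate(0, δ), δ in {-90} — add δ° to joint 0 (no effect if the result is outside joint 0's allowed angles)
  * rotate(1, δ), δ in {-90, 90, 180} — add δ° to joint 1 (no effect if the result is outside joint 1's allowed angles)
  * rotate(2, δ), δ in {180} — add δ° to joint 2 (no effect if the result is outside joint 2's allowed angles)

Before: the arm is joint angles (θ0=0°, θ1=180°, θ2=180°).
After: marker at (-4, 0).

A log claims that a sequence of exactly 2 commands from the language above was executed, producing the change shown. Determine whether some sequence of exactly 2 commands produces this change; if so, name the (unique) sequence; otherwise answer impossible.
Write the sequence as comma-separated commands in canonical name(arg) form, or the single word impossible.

rotate(0, -90), rotate(0, -90)

from: joint angles (θ0=0°, θ1=180°, θ2=180°)
step 1 (rotate(0, -90)): joint angles (θ0=270°, θ1=180°, θ2=180°)
step 2 (rotate(0, -90)): joint angles (θ0=180°, θ1=180°, θ2=180°)
uniquely the one of 25 2-step routes that fits.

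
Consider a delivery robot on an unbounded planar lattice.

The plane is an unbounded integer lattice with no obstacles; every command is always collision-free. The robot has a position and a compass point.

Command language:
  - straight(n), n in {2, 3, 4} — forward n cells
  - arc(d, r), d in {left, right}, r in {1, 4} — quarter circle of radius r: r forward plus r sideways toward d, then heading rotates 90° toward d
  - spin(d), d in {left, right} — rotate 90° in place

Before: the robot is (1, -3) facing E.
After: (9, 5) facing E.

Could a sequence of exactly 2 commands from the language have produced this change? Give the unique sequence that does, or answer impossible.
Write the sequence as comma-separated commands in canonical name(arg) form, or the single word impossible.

arc(left, 4), arc(right, 4)

key: running arc(right, 4) before arc(left, 4) would end elsewhere — order is forced
t0: (1, -3) facing E
step 1 (arc(left, 4)): (5, 1) facing N
step 2 (arc(right, 4)): (9, 5) facing E
no rival 2-sequence matches.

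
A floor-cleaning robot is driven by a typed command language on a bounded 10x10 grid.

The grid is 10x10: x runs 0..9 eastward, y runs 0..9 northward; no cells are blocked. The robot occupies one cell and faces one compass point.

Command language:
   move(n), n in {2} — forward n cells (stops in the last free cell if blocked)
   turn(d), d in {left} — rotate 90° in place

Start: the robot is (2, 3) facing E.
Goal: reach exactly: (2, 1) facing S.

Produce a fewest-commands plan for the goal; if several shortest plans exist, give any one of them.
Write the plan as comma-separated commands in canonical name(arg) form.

turn(left), turn(left), turn(left), move(2)

from: (2, 3) facing E
step 1 (turn(left)): (2, 3) facing N
step 2 (turn(left)): (2, 3) facing W
step 3 (turn(left)): (2, 3) facing S
step 4 (move(2)): (2, 1) facing S
nothing shorter than 4 reaches the goal.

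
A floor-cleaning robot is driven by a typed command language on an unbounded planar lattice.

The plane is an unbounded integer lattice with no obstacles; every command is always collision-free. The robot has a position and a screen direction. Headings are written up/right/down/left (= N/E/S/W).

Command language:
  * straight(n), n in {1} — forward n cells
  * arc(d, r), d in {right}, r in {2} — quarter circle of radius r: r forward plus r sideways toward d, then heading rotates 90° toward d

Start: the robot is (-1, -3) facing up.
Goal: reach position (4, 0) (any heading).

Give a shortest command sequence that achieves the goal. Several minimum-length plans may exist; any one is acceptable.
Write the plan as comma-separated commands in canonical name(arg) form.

initial: (-1, -3) facing up
1. straight(1) → (-1, -2) facing up
2. arc(right, 2) → (1, 0) facing right
3. straight(1) → (2, 0) facing right
4. straight(1) → (3, 0) facing right
5. straight(1) → (4, 0) facing right
minimal: 5 command(s), checked below 5.

straight(1), arc(right, 2), straight(1), straight(1), straight(1)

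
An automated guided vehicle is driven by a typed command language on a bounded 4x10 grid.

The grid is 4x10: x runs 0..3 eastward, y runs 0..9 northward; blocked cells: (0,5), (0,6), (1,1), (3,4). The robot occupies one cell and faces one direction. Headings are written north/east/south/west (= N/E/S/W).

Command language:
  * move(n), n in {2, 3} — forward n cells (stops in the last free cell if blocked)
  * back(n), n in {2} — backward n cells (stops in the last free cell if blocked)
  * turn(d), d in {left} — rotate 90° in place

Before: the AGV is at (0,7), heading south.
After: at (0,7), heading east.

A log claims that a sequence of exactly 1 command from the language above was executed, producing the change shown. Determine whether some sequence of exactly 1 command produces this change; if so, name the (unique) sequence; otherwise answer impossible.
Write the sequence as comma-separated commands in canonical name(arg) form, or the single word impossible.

turn(left)

key: parked at (0,7) the whole time — nothing moves the robot
begin: at (0,7), heading south
step 1 (turn(left)): at (0,7), heading east
uniquely the one of 4 1-step routes that fits.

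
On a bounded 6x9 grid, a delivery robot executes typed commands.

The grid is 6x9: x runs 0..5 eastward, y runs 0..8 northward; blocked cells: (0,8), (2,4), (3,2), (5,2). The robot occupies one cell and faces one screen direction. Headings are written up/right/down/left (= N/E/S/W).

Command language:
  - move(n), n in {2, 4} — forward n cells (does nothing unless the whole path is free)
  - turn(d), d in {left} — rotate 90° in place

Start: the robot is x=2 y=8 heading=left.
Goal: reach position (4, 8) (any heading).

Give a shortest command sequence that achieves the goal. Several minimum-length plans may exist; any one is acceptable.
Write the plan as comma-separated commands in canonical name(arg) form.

start: x=2 y=8 heading=left
t=1 turn(left) ⇒ x=2 y=8 heading=down
t=2 turn(left) ⇒ x=2 y=8 heading=right
t=3 move(2) ⇒ x=4 y=8 heading=right
shorter routes all fall short; 3 is best.

turn(left), turn(left), move(2)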